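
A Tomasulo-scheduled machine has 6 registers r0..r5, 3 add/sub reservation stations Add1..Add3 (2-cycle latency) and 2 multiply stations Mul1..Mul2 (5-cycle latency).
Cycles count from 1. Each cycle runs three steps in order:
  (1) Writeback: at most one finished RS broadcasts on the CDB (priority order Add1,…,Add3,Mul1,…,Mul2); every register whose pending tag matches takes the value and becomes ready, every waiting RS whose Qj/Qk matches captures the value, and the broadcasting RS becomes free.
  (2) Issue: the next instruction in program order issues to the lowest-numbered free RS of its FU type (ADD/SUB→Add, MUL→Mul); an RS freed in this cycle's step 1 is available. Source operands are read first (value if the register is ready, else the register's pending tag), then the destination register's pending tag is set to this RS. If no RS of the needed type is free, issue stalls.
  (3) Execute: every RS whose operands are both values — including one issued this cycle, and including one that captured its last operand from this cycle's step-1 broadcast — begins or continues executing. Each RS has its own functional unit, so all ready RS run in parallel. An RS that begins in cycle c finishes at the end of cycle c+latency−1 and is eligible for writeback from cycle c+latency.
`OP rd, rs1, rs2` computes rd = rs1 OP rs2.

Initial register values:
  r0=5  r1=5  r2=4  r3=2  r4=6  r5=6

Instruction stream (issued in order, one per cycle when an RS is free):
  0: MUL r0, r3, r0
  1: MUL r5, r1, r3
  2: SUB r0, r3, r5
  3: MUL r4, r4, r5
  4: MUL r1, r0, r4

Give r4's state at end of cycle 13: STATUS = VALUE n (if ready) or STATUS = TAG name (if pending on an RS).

STATUS = VALUE 60

c1: issue MUL r0<-Mul1 | r0:Mul1,r1:5,r2:4,r3:2,r4:6,r5:6
c2: issue MUL r5<-Mul2 | r0:Mul1,r1:5,r2:4,r3:2,r4:6,r5:Mul2
c3: issue SUB r0<-Add1 | r0:Add1,r1:5,r2:4,r3:2,r4:6,r5:Mul2
c4: stall | r0:Add1,r1:5,r2:4,r3:2,r4:6,r5:Mul2
c5: stall | r0:Add1,r1:5,r2:4,r3:2,r4:6,r5:Mul2
c6: CDB Mul1=10; issue MUL r4<-Mul1 | r0:Add1,r1:5,r2:4,r3:2,r4:Mul1,r5:Mul2
c7: CDB Mul2=10; issue MUL r1<-Mul2 | r0:Add1,r1:Mul2,r2:4,r3:2,r4:Mul1,r5:10
c8: - | r0:Add1,r1:Mul2,r2:4,r3:2,r4:Mul1,r5:10
c9: CDB Add1=-8 | r0:-8,r1:Mul2,r2:4,r3:2,r4:Mul1,r5:10
c10: - | r0:-8,r1:Mul2,r2:4,r3:2,r4:Mul1,r5:10
c11: - | r0:-8,r1:Mul2,r2:4,r3:2,r4:Mul1,r5:10
c12: CDB Mul1=60 | r0:-8,r1:Mul2,r2:4,r3:2,r4:60,r5:10
c13: - | r0:-8,r1:Mul2,r2:4,r3:2,r4:60,r5:10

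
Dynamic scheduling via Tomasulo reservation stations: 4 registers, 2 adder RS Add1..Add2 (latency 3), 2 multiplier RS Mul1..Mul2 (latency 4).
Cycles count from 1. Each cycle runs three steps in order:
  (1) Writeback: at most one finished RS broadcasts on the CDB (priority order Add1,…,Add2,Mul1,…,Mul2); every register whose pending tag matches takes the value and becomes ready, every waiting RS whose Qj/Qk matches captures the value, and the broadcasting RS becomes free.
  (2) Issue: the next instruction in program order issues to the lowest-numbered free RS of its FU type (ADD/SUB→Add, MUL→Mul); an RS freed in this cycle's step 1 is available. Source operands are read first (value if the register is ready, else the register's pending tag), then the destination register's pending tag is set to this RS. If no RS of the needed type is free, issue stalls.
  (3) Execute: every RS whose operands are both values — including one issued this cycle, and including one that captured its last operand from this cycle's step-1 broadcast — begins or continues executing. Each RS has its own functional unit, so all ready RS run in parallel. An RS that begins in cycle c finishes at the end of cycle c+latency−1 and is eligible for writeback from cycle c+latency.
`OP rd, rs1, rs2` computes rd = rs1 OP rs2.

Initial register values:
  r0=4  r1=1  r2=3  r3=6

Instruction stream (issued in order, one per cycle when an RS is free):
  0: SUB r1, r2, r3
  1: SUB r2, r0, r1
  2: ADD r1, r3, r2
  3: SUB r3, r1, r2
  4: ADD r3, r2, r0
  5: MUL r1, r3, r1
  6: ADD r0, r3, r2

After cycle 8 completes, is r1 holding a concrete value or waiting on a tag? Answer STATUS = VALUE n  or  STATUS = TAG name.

c1: issue SUB r1<-Add1 | r0:4,r1:Add1,r2:3,r3:6
c2: issue SUB r2<-Add2 | r0:4,r1:Add1,r2:Add2,r3:6
c3: stall | r0:4,r1:Add1,r2:Add2,r3:6
c4: CDB Add1=-3; issue ADD r1<-Add1 | r0:4,r1:Add1,r2:Add2,r3:6
c5: stall | r0:4,r1:Add1,r2:Add2,r3:6
c6: stall | r0:4,r1:Add1,r2:Add2,r3:6
c7: CDB Add2=7; issue SUB r3<-Add2 | r0:4,r1:Add1,r2:7,r3:Add2
c8: stall | r0:4,r1:Add1,r2:7,r3:Add2

STATUS = TAG Add1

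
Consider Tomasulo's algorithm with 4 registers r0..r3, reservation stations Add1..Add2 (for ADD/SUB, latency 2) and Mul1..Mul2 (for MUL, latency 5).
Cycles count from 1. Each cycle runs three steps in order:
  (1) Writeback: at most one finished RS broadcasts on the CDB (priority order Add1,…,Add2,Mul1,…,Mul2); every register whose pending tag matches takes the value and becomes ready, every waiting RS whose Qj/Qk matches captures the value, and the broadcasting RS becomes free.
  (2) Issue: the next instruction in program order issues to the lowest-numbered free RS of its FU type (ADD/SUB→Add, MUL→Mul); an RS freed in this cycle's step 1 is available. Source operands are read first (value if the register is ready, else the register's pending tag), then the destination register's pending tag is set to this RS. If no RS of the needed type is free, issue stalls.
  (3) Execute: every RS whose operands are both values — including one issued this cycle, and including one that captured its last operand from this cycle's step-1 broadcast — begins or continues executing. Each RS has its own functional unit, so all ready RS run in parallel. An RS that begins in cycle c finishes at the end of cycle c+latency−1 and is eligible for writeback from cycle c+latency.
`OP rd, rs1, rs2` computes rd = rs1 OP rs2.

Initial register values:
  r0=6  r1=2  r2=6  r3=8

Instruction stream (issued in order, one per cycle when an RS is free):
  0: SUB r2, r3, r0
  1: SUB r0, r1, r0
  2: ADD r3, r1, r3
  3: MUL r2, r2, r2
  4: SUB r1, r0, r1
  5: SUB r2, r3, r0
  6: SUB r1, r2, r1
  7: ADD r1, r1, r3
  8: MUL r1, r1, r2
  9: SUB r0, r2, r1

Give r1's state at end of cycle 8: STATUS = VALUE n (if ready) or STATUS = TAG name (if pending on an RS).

STATUS = TAG Add2

  c1: issue SUB r2<-Add1  regs: r0:6,r1:2,r2:Add1,r3:8
  c2: issue SUB r0<-Add2  regs: r0:Add2,r1:2,r2:Add1,r3:8
  c3: CDB Add1=2; issue ADD r3<-Add1  regs: r0:Add2,r1:2,r2:2,r3:Add1
  c4: CDB Add2=-4; issue MUL r2<-Mul1  regs: r0:-4,r1:2,r2:Mul1,r3:Add1
  c5: CDB Add1=10; issue SUB r1<-Add1  regs: r0:-4,r1:Add1,r2:Mul1,r3:10
  c6: issue SUB r2<-Add2  regs: r0:-4,r1:Add1,r2:Add2,r3:10
  c7: CDB Add1=-6; issue SUB r1<-Add1  regs: r0:-4,r1:Add1,r2:Add2,r3:10
  c8: CDB Add2=14; issue ADD r1<-Add2  regs: r0:-4,r1:Add2,r2:14,r3:10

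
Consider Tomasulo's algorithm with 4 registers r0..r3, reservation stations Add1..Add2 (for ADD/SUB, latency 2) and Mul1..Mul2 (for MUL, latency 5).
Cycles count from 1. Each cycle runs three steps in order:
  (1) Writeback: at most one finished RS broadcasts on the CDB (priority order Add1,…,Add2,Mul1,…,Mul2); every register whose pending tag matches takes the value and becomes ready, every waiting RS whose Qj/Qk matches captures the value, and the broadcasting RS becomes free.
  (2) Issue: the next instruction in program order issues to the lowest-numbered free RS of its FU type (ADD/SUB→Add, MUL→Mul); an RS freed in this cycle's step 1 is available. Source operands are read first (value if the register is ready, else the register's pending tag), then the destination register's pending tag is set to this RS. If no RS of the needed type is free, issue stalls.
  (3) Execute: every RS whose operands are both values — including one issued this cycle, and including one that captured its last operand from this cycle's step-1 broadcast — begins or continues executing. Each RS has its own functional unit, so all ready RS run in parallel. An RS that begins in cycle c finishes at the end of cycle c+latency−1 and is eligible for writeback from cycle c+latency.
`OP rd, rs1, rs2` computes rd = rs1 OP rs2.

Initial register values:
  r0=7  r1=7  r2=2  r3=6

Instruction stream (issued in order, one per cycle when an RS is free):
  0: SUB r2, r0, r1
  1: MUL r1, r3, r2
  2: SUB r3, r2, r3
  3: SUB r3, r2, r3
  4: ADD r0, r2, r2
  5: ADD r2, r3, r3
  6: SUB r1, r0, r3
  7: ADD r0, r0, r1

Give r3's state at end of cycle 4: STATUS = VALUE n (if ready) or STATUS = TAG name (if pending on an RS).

cycle 1: issue SUB r2<-Add1 // r0:7,r1:7,r2:Add1,r3:6
cycle 2: issue MUL r1<-Mul1 // r0:7,r1:Mul1,r2:Add1,r3:6
cycle 3: CDB Add1=0; issue SUB r3<-Add1 // r0:7,r1:Mul1,r2:0,r3:Add1
cycle 4: issue SUB r3<-Add2 // r0:7,r1:Mul1,r2:0,r3:Add2

STATUS = TAG Add2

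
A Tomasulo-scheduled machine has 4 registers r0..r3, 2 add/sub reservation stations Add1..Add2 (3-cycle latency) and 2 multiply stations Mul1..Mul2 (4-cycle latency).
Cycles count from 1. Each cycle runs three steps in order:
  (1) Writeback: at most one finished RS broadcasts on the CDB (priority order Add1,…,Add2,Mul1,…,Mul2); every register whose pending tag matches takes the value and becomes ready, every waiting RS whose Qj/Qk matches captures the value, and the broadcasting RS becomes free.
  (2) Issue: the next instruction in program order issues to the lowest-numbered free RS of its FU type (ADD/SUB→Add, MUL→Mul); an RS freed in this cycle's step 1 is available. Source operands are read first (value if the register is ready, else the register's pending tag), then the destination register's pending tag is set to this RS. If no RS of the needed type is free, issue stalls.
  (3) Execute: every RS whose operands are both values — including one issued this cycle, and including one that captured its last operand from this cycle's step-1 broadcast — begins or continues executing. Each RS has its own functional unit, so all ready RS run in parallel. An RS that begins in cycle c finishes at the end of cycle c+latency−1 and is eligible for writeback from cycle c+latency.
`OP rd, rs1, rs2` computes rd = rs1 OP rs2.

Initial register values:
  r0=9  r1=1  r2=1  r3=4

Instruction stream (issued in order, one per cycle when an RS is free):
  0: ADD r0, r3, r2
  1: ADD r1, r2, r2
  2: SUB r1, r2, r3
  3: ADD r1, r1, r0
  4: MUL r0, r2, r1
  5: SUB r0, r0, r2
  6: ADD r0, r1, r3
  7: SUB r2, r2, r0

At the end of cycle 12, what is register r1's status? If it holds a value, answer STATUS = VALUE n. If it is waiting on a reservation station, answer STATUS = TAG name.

STATUS = VALUE 2

  c1: issue ADD r0<-Add1  regs: r0:Add1,r1:1,r2:1,r3:4
  c2: issue ADD r1<-Add2  regs: r0:Add1,r1:Add2,r2:1,r3:4
  c3: stall  regs: r0:Add1,r1:Add2,r2:1,r3:4
  c4: CDB Add1=5; issue SUB r1<-Add1  regs: r0:5,r1:Add1,r2:1,r3:4
  c5: CDB Add2=2; issue ADD r1<-Add2  regs: r0:5,r1:Add2,r2:1,r3:4
  c6: issue MUL r0<-Mul1  regs: r0:Mul1,r1:Add2,r2:1,r3:4
  c7: CDB Add1=-3; issue SUB r0<-Add1  regs: r0:Add1,r1:Add2,r2:1,r3:4
  c8: stall  regs: r0:Add1,r1:Add2,r2:1,r3:4
  c9: stall  regs: r0:Add1,r1:Add2,r2:1,r3:4
  c10: CDB Add2=2; issue ADD r0<-Add2  regs: r0:Add2,r1:2,r2:1,r3:4
  c11: stall  regs: r0:Add2,r1:2,r2:1,r3:4
  c12: stall  regs: r0:Add2,r1:2,r2:1,r3:4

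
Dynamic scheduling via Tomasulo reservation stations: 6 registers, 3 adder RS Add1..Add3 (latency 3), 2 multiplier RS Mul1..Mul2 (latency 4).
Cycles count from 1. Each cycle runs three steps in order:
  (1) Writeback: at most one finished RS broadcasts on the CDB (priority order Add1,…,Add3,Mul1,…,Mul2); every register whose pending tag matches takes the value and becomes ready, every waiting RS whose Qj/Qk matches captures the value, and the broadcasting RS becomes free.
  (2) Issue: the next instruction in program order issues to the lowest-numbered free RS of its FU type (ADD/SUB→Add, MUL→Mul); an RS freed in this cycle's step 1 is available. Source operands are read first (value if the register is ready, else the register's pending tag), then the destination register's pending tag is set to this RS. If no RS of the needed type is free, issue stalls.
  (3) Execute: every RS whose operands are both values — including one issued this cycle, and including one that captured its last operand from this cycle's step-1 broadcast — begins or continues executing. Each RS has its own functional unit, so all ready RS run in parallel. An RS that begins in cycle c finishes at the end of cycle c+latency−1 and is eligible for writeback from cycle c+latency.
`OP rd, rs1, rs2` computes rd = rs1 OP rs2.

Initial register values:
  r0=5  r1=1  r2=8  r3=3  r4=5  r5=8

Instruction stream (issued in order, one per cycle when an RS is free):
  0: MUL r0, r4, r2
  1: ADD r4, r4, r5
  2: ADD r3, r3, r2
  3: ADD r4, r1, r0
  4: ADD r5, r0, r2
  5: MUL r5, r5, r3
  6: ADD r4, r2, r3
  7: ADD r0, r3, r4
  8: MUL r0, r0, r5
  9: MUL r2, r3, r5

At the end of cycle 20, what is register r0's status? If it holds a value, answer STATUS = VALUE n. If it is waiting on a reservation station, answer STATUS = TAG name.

STATUS = VALUE 15840

c1: issue MUL r0<-Mul1 | r0:Mul1,r1:1,r2:8,r3:3,r4:5,r5:8
c2: issue ADD r4<-Add1 | r0:Mul1,r1:1,r2:8,r3:3,r4:Add1,r5:8
c3: issue ADD r3<-Add2 | r0:Mul1,r1:1,r2:8,r3:Add2,r4:Add1,r5:8
c4: issue ADD r4<-Add3 | r0:Mul1,r1:1,r2:8,r3:Add2,r4:Add3,r5:8
c5: CDB Add1=13; issue ADD r5<-Add1 | r0:Mul1,r1:1,r2:8,r3:Add2,r4:Add3,r5:Add1
c6: CDB Add2=11; issue MUL r5<-Mul2 | r0:Mul1,r1:1,r2:8,r3:11,r4:Add3,r5:Mul2
c7: CDB Mul1=40; issue ADD r4<-Add2 | r0:40,r1:1,r2:8,r3:11,r4:Add2,r5:Mul2
c8: stall | r0:40,r1:1,r2:8,r3:11,r4:Add2,r5:Mul2
c9: stall | r0:40,r1:1,r2:8,r3:11,r4:Add2,r5:Mul2
c10: CDB Add1=48; issue ADD r0<-Add1 | r0:Add1,r1:1,r2:8,r3:11,r4:Add2,r5:Mul2
c11: CDB Add2=19; issue MUL r0<-Mul1 | r0:Mul1,r1:1,r2:8,r3:11,r4:19,r5:Mul2
c12: CDB Add3=41; stall | r0:Mul1,r1:1,r2:8,r3:11,r4:19,r5:Mul2
c13: stall | r0:Mul1,r1:1,r2:8,r3:11,r4:19,r5:Mul2
c14: CDB Add1=30; stall | r0:Mul1,r1:1,r2:8,r3:11,r4:19,r5:Mul2
c15: CDB Mul2=528; issue MUL r2<-Mul2 | r0:Mul1,r1:1,r2:Mul2,r3:11,r4:19,r5:528
c16: - | r0:Mul1,r1:1,r2:Mul2,r3:11,r4:19,r5:528
c17: - | r0:Mul1,r1:1,r2:Mul2,r3:11,r4:19,r5:528
c18: - | r0:Mul1,r1:1,r2:Mul2,r3:11,r4:19,r5:528
c19: CDB Mul1=15840 | r0:15840,r1:1,r2:Mul2,r3:11,r4:19,r5:528
c20: CDB Mul2=5808 | r0:15840,r1:1,r2:5808,r3:11,r4:19,r5:528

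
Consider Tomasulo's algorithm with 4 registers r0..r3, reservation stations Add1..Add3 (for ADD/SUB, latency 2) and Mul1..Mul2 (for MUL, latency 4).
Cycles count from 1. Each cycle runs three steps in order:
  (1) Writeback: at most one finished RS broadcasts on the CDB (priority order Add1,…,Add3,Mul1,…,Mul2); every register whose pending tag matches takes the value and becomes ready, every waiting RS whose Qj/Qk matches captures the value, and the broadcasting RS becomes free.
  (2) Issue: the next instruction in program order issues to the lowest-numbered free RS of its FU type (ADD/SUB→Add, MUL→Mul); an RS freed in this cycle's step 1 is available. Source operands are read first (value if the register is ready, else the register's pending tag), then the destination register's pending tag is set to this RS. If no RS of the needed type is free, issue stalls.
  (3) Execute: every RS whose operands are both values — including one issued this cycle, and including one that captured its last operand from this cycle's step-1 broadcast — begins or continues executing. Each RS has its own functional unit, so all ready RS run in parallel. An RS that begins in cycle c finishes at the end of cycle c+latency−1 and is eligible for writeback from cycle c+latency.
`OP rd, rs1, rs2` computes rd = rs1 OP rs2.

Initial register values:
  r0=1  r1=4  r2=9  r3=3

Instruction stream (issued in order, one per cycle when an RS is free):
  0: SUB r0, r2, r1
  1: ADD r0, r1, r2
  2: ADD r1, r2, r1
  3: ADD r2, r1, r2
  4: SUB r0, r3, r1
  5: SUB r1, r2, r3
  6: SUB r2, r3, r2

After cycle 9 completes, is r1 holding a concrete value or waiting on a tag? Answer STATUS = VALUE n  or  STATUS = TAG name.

STATUS = TAG Add3

c1: issue SUB r0<-Add1 | r0:Add1,r1:4,r2:9,r3:3
c2: issue ADD r0<-Add2 | r0:Add2,r1:4,r2:9,r3:3
c3: CDB Add1=5; issue ADD r1<-Add1 | r0:Add2,r1:Add1,r2:9,r3:3
c4: CDB Add2=13; issue ADD r2<-Add2 | r0:13,r1:Add1,r2:Add2,r3:3
c5: CDB Add1=13; issue SUB r0<-Add1 | r0:Add1,r1:13,r2:Add2,r3:3
c6: issue SUB r1<-Add3 | r0:Add1,r1:Add3,r2:Add2,r3:3
c7: CDB Add1=-10; issue SUB r2<-Add1 | r0:-10,r1:Add3,r2:Add1,r3:3
c8: CDB Add2=22 | r0:-10,r1:Add3,r2:Add1,r3:3
c9: - | r0:-10,r1:Add3,r2:Add1,r3:3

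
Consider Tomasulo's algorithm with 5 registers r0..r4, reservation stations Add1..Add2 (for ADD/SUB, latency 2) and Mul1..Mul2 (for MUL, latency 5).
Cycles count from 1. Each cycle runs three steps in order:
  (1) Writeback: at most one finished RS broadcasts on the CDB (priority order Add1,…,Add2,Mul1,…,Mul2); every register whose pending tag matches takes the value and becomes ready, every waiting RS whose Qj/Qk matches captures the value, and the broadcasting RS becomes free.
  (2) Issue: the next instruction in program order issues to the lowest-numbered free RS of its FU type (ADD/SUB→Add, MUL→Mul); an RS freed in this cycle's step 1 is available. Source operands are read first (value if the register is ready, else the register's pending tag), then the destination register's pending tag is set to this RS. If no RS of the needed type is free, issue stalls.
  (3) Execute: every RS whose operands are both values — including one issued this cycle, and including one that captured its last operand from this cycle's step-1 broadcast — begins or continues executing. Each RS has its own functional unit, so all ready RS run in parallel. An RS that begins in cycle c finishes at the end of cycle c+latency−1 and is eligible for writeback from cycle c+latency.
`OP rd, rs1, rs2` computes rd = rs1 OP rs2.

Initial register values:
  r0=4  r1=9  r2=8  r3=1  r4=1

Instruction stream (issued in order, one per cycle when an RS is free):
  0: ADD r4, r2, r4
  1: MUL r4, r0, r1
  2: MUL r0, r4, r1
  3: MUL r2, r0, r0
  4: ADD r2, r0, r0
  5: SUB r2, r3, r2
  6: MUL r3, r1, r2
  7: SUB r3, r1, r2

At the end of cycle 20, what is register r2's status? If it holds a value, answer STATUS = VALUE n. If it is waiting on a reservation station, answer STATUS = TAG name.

c1: issue ADD r4<-Add1 | r0:4,r1:9,r2:8,r3:1,r4:Add1
c2: issue MUL r4<-Mul1 | r0:4,r1:9,r2:8,r3:1,r4:Mul1
c3: CDB Add1=9; issue MUL r0<-Mul2 | r0:Mul2,r1:9,r2:8,r3:1,r4:Mul1
c4: stall | r0:Mul2,r1:9,r2:8,r3:1,r4:Mul1
c5: stall | r0:Mul2,r1:9,r2:8,r3:1,r4:Mul1
c6: stall | r0:Mul2,r1:9,r2:8,r3:1,r4:Mul1
c7: CDB Mul1=36; issue MUL r2<-Mul1 | r0:Mul2,r1:9,r2:Mul1,r3:1,r4:36
c8: issue ADD r2<-Add1 | r0:Mul2,r1:9,r2:Add1,r3:1,r4:36
c9: issue SUB r2<-Add2 | r0:Mul2,r1:9,r2:Add2,r3:1,r4:36
c10: stall | r0:Mul2,r1:9,r2:Add2,r3:1,r4:36
c11: stall | r0:Mul2,r1:9,r2:Add2,r3:1,r4:36
c12: CDB Mul2=324; issue MUL r3<-Mul2 | r0:324,r1:9,r2:Add2,r3:Mul2,r4:36
c13: stall | r0:324,r1:9,r2:Add2,r3:Mul2,r4:36
c14: CDB Add1=648; issue SUB r3<-Add1 | r0:324,r1:9,r2:Add2,r3:Add1,r4:36
c15: - | r0:324,r1:9,r2:Add2,r3:Add1,r4:36
c16: CDB Add2=-647 | r0:324,r1:9,r2:-647,r3:Add1,r4:36
c17: CDB Mul1=104976 | r0:324,r1:9,r2:-647,r3:Add1,r4:36
c18: CDB Add1=656 | r0:324,r1:9,r2:-647,r3:656,r4:36
c19: - | r0:324,r1:9,r2:-647,r3:656,r4:36
c20: - | r0:324,r1:9,r2:-647,r3:656,r4:36

STATUS = VALUE -647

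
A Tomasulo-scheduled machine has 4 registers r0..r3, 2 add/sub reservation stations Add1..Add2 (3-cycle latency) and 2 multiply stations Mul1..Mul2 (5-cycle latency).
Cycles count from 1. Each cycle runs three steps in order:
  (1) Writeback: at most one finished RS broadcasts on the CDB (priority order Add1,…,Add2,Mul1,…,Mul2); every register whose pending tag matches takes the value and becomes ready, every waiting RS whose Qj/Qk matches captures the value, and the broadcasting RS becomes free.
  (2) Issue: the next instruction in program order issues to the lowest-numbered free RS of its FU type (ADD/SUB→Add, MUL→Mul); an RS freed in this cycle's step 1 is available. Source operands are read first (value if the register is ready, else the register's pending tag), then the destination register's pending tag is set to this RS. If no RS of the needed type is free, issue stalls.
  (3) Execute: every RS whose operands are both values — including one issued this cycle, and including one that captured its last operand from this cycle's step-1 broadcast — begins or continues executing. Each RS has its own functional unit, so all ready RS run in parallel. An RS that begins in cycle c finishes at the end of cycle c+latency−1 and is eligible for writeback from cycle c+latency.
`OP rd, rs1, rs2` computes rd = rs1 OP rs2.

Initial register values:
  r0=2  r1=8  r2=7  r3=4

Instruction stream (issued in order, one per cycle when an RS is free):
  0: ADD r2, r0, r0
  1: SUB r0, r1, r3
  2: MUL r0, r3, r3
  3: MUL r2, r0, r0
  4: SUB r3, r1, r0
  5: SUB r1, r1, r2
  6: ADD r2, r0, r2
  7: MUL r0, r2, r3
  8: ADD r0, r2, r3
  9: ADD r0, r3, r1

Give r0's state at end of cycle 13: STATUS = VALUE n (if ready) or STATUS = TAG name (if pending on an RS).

cycle 1: issue ADD r2<-Add1 // r0:2,r1:8,r2:Add1,r3:4
cycle 2: issue SUB r0<-Add2 // r0:Add2,r1:8,r2:Add1,r3:4
cycle 3: issue MUL r0<-Mul1 // r0:Mul1,r1:8,r2:Add1,r3:4
cycle 4: CDB Add1=4; issue MUL r2<-Mul2 // r0:Mul1,r1:8,r2:Mul2,r3:4
cycle 5: CDB Add2=4; issue SUB r3<-Add1 // r0:Mul1,r1:8,r2:Mul2,r3:Add1
cycle 6: issue SUB r1<-Add2 // r0:Mul1,r1:Add2,r2:Mul2,r3:Add1
cycle 7: stall // r0:Mul1,r1:Add2,r2:Mul2,r3:Add1
cycle 8: CDB Mul1=16; stall // r0:16,r1:Add2,r2:Mul2,r3:Add1
cycle 9: stall // r0:16,r1:Add2,r2:Mul2,r3:Add1
cycle 10: stall // r0:16,r1:Add2,r2:Mul2,r3:Add1
cycle 11: CDB Add1=-8; issue ADD r2<-Add1 // r0:16,r1:Add2,r2:Add1,r3:-8
cycle 12: issue MUL r0<-Mul1 // r0:Mul1,r1:Add2,r2:Add1,r3:-8
cycle 13: CDB Mul2=256; stall // r0:Mul1,r1:Add2,r2:Add1,r3:-8

STATUS = TAG Mul1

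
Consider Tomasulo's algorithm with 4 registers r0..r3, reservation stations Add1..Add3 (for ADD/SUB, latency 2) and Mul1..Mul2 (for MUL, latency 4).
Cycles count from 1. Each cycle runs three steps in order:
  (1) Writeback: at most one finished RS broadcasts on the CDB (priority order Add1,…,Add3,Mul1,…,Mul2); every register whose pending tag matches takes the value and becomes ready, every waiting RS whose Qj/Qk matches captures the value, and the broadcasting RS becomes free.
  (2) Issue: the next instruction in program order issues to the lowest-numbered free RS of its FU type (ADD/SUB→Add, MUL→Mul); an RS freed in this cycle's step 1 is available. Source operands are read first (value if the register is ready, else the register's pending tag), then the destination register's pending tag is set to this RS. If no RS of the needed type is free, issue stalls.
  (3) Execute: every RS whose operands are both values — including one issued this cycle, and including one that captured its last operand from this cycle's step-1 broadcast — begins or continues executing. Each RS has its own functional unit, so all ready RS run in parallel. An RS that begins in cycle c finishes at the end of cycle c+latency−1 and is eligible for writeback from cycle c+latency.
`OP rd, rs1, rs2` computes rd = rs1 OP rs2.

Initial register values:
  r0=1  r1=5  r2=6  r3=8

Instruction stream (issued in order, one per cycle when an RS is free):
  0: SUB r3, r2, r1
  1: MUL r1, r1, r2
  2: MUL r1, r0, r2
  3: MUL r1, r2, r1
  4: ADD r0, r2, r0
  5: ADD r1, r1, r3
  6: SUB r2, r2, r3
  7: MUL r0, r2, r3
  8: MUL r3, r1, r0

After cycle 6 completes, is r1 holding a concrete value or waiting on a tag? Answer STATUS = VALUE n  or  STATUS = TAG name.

cycle 1: issue SUB r3<-Add1 // r0:1,r1:5,r2:6,r3:Add1
cycle 2: issue MUL r1<-Mul1 // r0:1,r1:Mul1,r2:6,r3:Add1
cycle 3: CDB Add1=1; issue MUL r1<-Mul2 // r0:1,r1:Mul2,r2:6,r3:1
cycle 4: stall // r0:1,r1:Mul2,r2:6,r3:1
cycle 5: stall // r0:1,r1:Mul2,r2:6,r3:1
cycle 6: CDB Mul1=30; issue MUL r1<-Mul1 // r0:1,r1:Mul1,r2:6,r3:1

STATUS = TAG Mul1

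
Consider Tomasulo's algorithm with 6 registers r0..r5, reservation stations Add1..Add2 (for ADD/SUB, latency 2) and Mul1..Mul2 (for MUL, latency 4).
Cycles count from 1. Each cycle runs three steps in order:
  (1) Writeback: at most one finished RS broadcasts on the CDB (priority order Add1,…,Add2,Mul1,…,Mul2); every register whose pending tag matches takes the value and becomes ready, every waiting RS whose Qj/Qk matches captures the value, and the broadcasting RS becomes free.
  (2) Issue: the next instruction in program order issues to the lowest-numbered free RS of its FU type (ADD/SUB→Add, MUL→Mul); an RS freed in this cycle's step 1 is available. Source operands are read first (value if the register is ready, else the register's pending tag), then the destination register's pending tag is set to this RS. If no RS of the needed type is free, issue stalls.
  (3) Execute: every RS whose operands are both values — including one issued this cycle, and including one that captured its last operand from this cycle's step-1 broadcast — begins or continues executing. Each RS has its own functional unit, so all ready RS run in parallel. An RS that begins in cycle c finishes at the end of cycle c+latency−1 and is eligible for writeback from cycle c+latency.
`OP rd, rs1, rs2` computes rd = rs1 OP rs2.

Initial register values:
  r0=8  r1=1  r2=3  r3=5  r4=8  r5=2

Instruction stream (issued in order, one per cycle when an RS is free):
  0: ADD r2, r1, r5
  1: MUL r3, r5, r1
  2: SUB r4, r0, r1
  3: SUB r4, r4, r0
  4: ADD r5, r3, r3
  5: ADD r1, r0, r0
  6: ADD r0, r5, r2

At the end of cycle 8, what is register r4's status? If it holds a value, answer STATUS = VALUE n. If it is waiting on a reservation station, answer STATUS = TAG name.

STATUS = VALUE -1

c1: issue ADD r2<-Add1 | r0:8,r1:1,r2:Add1,r3:5,r4:8,r5:2
c2: issue MUL r3<-Mul1 | r0:8,r1:1,r2:Add1,r3:Mul1,r4:8,r5:2
c3: CDB Add1=3; issue SUB r4<-Add1 | r0:8,r1:1,r2:3,r3:Mul1,r4:Add1,r5:2
c4: issue SUB r4<-Add2 | r0:8,r1:1,r2:3,r3:Mul1,r4:Add2,r5:2
c5: CDB Add1=7; issue ADD r5<-Add1 | r0:8,r1:1,r2:3,r3:Mul1,r4:Add2,r5:Add1
c6: CDB Mul1=2; stall | r0:8,r1:1,r2:3,r3:2,r4:Add2,r5:Add1
c7: CDB Add2=-1; issue ADD r1<-Add2 | r0:8,r1:Add2,r2:3,r3:2,r4:-1,r5:Add1
c8: CDB Add1=4; issue ADD r0<-Add1 | r0:Add1,r1:Add2,r2:3,r3:2,r4:-1,r5:4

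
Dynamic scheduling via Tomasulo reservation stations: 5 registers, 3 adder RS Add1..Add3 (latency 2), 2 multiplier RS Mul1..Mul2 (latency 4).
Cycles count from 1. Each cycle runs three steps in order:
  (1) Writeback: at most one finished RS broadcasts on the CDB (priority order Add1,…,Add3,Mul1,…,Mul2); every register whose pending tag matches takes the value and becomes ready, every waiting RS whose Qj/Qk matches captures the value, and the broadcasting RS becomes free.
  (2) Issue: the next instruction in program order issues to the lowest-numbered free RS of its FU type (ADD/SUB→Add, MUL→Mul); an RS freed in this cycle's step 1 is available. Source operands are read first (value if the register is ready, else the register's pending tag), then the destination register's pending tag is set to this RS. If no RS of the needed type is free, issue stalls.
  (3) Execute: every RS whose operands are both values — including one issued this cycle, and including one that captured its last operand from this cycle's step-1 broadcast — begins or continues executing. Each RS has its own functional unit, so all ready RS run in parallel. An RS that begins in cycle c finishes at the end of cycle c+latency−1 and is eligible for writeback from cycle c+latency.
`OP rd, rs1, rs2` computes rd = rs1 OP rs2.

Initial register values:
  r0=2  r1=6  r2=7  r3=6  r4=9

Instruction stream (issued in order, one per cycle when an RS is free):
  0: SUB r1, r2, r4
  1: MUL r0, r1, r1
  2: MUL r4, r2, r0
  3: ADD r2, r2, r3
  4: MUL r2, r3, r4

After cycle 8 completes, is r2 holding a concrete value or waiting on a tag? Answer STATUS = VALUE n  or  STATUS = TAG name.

cycle 1: issue SUB r1<-Add1 // r0:2,r1:Add1,r2:7,r3:6,r4:9
cycle 2: issue MUL r0<-Mul1 // r0:Mul1,r1:Add1,r2:7,r3:6,r4:9
cycle 3: CDB Add1=-2; issue MUL r4<-Mul2 // r0:Mul1,r1:-2,r2:7,r3:6,r4:Mul2
cycle 4: issue ADD r2<-Add1 // r0:Mul1,r1:-2,r2:Add1,r3:6,r4:Mul2
cycle 5: stall // r0:Mul1,r1:-2,r2:Add1,r3:6,r4:Mul2
cycle 6: CDB Add1=13; stall // r0:Mul1,r1:-2,r2:13,r3:6,r4:Mul2
cycle 7: CDB Mul1=4; issue MUL r2<-Mul1 // r0:4,r1:-2,r2:Mul1,r3:6,r4:Mul2
cycle 8: - // r0:4,r1:-2,r2:Mul1,r3:6,r4:Mul2

STATUS = TAG Mul1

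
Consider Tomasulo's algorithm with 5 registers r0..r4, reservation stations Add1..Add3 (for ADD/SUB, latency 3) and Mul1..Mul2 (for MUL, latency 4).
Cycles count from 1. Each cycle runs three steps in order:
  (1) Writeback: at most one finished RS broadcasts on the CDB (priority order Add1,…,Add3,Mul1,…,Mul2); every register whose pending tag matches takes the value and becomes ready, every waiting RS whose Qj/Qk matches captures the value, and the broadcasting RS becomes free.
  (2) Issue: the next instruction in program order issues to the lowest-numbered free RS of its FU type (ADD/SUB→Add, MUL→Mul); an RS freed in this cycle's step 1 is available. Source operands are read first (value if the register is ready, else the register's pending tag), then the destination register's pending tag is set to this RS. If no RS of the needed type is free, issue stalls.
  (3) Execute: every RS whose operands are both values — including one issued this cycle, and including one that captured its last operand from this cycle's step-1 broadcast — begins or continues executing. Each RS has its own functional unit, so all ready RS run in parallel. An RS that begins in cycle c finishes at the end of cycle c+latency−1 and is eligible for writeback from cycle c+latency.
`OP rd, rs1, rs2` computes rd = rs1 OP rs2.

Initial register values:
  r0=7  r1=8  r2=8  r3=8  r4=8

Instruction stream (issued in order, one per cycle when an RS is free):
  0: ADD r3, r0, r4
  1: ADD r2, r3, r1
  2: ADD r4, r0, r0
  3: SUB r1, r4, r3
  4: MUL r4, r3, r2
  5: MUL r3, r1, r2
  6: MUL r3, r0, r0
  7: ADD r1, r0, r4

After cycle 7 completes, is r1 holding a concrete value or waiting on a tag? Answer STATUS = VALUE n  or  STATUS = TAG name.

STATUS = TAG Add1

  c1: issue ADD r3<-Add1  regs: r0:7,r1:8,r2:8,r3:Add1,r4:8
  c2: issue ADD r2<-Add2  regs: r0:7,r1:8,r2:Add2,r3:Add1,r4:8
  c3: issue ADD r4<-Add3  regs: r0:7,r1:8,r2:Add2,r3:Add1,r4:Add3
  c4: CDB Add1=15; issue SUB r1<-Add1  regs: r0:7,r1:Add1,r2:Add2,r3:15,r4:Add3
  c5: issue MUL r4<-Mul1  regs: r0:7,r1:Add1,r2:Add2,r3:15,r4:Mul1
  c6: CDB Add3=14; issue MUL r3<-Mul2  regs: r0:7,r1:Add1,r2:Add2,r3:Mul2,r4:Mul1
  c7: CDB Add2=23; stall  regs: r0:7,r1:Add1,r2:23,r3:Mul2,r4:Mul1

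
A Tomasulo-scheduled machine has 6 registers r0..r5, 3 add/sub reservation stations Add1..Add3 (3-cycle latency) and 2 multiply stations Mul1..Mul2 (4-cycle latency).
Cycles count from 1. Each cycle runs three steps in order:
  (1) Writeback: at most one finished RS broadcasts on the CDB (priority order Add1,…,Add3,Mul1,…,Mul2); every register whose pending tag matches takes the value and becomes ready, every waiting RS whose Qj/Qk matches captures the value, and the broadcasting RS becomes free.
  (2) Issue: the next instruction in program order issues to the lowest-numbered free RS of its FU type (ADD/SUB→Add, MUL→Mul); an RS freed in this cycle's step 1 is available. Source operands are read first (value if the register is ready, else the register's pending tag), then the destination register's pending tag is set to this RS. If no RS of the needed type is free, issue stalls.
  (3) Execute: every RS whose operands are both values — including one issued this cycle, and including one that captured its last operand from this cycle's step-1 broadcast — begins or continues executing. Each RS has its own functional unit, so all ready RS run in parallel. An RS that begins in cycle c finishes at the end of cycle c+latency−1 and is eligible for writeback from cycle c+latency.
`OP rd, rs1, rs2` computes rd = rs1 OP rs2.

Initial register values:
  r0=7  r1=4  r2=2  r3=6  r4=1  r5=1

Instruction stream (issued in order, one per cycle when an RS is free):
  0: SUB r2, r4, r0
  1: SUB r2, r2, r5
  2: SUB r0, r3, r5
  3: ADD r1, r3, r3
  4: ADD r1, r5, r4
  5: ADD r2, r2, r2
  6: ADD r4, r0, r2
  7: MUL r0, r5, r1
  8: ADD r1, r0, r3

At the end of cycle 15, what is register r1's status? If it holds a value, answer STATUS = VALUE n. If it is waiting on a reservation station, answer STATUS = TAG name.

STATUS = TAG Add3

c1: issue SUB r2<-Add1 | r0:7,r1:4,r2:Add1,r3:6,r4:1,r5:1
c2: issue SUB r2<-Add2 | r0:7,r1:4,r2:Add2,r3:6,r4:1,r5:1
c3: issue SUB r0<-Add3 | r0:Add3,r1:4,r2:Add2,r3:6,r4:1,r5:1
c4: CDB Add1=-6; issue ADD r1<-Add1 | r0:Add3,r1:Add1,r2:Add2,r3:6,r4:1,r5:1
c5: stall | r0:Add3,r1:Add1,r2:Add2,r3:6,r4:1,r5:1
c6: CDB Add3=5; issue ADD r1<-Add3 | r0:5,r1:Add3,r2:Add2,r3:6,r4:1,r5:1
c7: CDB Add1=12; issue ADD r2<-Add1 | r0:5,r1:Add3,r2:Add1,r3:6,r4:1,r5:1
c8: CDB Add2=-7; issue ADD r4<-Add2 | r0:5,r1:Add3,r2:Add1,r3:6,r4:Add2,r5:1
c9: CDB Add3=2; issue MUL r0<-Mul1 | r0:Mul1,r1:2,r2:Add1,r3:6,r4:Add2,r5:1
c10: issue ADD r1<-Add3 | r0:Mul1,r1:Add3,r2:Add1,r3:6,r4:Add2,r5:1
c11: CDB Add1=-14 | r0:Mul1,r1:Add3,r2:-14,r3:6,r4:Add2,r5:1
c12: - | r0:Mul1,r1:Add3,r2:-14,r3:6,r4:Add2,r5:1
c13: CDB Mul1=2 | r0:2,r1:Add3,r2:-14,r3:6,r4:Add2,r5:1
c14: CDB Add2=-9 | r0:2,r1:Add3,r2:-14,r3:6,r4:-9,r5:1
c15: - | r0:2,r1:Add3,r2:-14,r3:6,r4:-9,r5:1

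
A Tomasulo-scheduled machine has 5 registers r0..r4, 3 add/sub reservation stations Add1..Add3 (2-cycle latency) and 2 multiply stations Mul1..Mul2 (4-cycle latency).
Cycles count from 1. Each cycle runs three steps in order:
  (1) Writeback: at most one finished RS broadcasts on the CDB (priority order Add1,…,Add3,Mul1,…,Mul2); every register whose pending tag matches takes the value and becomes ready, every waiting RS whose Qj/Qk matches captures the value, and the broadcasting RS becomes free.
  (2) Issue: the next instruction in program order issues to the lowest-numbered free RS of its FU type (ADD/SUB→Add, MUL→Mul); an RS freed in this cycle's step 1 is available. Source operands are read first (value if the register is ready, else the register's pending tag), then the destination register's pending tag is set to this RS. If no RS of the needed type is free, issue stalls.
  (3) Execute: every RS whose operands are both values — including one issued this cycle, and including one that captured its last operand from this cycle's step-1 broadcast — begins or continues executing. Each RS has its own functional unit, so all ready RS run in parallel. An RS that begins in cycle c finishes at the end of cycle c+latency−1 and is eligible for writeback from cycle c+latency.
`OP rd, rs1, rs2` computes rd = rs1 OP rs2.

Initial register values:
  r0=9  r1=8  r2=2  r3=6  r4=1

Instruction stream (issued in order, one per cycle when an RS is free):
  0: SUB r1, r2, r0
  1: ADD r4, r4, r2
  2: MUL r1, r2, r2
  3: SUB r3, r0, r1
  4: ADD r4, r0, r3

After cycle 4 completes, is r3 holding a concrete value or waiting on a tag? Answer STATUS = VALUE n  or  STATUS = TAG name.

cycle 1: issue SUB r1<-Add1 // r0:9,r1:Add1,r2:2,r3:6,r4:1
cycle 2: issue ADD r4<-Add2 // r0:9,r1:Add1,r2:2,r3:6,r4:Add2
cycle 3: CDB Add1=-7; issue MUL r1<-Mul1 // r0:9,r1:Mul1,r2:2,r3:6,r4:Add2
cycle 4: CDB Add2=3; issue SUB r3<-Add1 // r0:9,r1:Mul1,r2:2,r3:Add1,r4:3

STATUS = TAG Add1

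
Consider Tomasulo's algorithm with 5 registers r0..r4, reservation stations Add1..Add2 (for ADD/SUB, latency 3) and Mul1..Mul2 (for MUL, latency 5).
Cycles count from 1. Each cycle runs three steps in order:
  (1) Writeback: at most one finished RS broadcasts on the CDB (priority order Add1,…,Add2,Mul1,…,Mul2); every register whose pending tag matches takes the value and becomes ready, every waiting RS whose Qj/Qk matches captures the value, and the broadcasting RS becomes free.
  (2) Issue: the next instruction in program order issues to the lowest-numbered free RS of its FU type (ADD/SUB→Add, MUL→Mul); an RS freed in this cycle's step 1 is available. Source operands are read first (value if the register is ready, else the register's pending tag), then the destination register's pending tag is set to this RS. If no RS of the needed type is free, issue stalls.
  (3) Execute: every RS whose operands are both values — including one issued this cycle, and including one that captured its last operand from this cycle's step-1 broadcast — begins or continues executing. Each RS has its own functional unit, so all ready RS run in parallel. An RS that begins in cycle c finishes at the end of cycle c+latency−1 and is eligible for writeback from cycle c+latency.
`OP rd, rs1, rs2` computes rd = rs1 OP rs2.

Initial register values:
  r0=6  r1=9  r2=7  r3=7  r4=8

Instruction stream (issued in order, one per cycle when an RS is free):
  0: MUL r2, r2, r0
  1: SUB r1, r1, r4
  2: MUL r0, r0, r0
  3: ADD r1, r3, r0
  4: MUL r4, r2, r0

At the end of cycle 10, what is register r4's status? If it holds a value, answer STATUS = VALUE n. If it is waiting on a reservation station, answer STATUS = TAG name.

STATUS = TAG Mul1

cycle 1: issue MUL r2<-Mul1 // r0:6,r1:9,r2:Mul1,r3:7,r4:8
cycle 2: issue SUB r1<-Add1 // r0:6,r1:Add1,r2:Mul1,r3:7,r4:8
cycle 3: issue MUL r0<-Mul2 // r0:Mul2,r1:Add1,r2:Mul1,r3:7,r4:8
cycle 4: issue ADD r1<-Add2 // r0:Mul2,r1:Add2,r2:Mul1,r3:7,r4:8
cycle 5: CDB Add1=1; stall // r0:Mul2,r1:Add2,r2:Mul1,r3:7,r4:8
cycle 6: CDB Mul1=42; issue MUL r4<-Mul1 // r0:Mul2,r1:Add2,r2:42,r3:7,r4:Mul1
cycle 7: - // r0:Mul2,r1:Add2,r2:42,r3:7,r4:Mul1
cycle 8: CDB Mul2=36 // r0:36,r1:Add2,r2:42,r3:7,r4:Mul1
cycle 9: - // r0:36,r1:Add2,r2:42,r3:7,r4:Mul1
cycle 10: - // r0:36,r1:Add2,r2:42,r3:7,r4:Mul1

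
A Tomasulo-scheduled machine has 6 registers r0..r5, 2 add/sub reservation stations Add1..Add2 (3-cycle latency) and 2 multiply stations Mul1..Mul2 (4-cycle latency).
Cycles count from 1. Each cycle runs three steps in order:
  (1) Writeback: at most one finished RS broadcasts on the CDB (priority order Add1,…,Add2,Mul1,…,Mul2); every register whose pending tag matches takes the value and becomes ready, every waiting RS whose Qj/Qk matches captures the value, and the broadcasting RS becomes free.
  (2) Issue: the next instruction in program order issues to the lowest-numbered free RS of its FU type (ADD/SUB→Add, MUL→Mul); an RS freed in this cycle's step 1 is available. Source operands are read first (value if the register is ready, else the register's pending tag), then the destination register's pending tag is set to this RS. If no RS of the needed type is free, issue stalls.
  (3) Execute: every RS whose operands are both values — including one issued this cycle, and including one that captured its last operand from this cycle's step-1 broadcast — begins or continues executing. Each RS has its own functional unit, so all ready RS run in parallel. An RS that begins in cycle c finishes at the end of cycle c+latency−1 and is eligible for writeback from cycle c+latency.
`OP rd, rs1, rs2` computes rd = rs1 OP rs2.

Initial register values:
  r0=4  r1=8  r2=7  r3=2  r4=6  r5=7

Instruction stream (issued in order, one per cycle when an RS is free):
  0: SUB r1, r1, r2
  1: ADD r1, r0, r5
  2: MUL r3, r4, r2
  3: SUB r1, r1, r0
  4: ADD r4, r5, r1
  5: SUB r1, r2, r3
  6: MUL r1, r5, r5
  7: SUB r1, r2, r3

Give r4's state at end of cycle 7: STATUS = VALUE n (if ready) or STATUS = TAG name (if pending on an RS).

cycle 1: issue SUB r1<-Add1 // r0:4,r1:Add1,r2:7,r3:2,r4:6,r5:7
cycle 2: issue ADD r1<-Add2 // r0:4,r1:Add2,r2:7,r3:2,r4:6,r5:7
cycle 3: issue MUL r3<-Mul1 // r0:4,r1:Add2,r2:7,r3:Mul1,r4:6,r5:7
cycle 4: CDB Add1=1; issue SUB r1<-Add1 // r0:4,r1:Add1,r2:7,r3:Mul1,r4:6,r5:7
cycle 5: CDB Add2=11; issue ADD r4<-Add2 // r0:4,r1:Add1,r2:7,r3:Mul1,r4:Add2,r5:7
cycle 6: stall // r0:4,r1:Add1,r2:7,r3:Mul1,r4:Add2,r5:7
cycle 7: CDB Mul1=42; stall // r0:4,r1:Add1,r2:7,r3:42,r4:Add2,r5:7

STATUS = TAG Add2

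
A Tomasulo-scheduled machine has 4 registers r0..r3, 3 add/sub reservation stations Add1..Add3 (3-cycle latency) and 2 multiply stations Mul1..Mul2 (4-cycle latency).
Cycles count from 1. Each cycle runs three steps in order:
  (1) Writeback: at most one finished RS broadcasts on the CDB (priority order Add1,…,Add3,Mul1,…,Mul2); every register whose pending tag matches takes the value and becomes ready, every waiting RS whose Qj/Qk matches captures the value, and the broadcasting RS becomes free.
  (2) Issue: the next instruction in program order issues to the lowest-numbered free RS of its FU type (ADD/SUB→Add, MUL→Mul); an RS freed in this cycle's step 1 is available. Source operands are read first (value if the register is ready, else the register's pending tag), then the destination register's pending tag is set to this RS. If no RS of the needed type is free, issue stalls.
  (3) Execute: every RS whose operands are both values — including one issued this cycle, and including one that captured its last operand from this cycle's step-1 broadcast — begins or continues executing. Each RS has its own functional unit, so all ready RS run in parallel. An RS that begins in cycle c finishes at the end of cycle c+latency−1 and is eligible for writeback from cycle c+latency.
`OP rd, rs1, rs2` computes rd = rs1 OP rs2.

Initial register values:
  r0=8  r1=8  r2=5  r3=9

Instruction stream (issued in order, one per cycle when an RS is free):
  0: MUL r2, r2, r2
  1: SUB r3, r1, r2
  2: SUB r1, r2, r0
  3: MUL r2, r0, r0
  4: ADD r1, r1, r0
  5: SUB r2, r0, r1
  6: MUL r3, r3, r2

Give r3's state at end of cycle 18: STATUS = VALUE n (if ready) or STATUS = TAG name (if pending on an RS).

STATUS = TAG Mul1

  c1: issue MUL r2<-Mul1  regs: r0:8,r1:8,r2:Mul1,r3:9
  c2: issue SUB r3<-Add1  regs: r0:8,r1:8,r2:Mul1,r3:Add1
  c3: issue SUB r1<-Add2  regs: r0:8,r1:Add2,r2:Mul1,r3:Add1
  c4: issue MUL r2<-Mul2  regs: r0:8,r1:Add2,r2:Mul2,r3:Add1
  c5: CDB Mul1=25; issue ADD r1<-Add3  regs: r0:8,r1:Add3,r2:Mul2,r3:Add1
  c6: stall  regs: r0:8,r1:Add3,r2:Mul2,r3:Add1
  c7: stall  regs: r0:8,r1:Add3,r2:Mul2,r3:Add1
  c8: CDB Add1=-17; issue SUB r2<-Add1  regs: r0:8,r1:Add3,r2:Add1,r3:-17
  c9: CDB Add2=17; issue MUL r3<-Mul1  regs: r0:8,r1:Add3,r2:Add1,r3:Mul1
  c10: CDB Mul2=64  regs: r0:8,r1:Add3,r2:Add1,r3:Mul1
  c11: -  regs: r0:8,r1:Add3,r2:Add1,r3:Mul1
  c12: CDB Add3=25  regs: r0:8,r1:25,r2:Add1,r3:Mul1
  c13: -  regs: r0:8,r1:25,r2:Add1,r3:Mul1
  c14: -  regs: r0:8,r1:25,r2:Add1,r3:Mul1
  c15: CDB Add1=-17  regs: r0:8,r1:25,r2:-17,r3:Mul1
  c16: -  regs: r0:8,r1:25,r2:-17,r3:Mul1
  c17: -  regs: r0:8,r1:25,r2:-17,r3:Mul1
  c18: -  regs: r0:8,r1:25,r2:-17,r3:Mul1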